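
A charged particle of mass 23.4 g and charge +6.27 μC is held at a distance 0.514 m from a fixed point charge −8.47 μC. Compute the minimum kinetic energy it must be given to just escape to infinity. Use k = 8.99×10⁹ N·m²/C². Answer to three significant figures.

To just escape, total mechanical energy must reach zero at infinity: ½mv²_min + U = 0, so ½mv²_min = −U = |kQq|/r.
|U| = |kQq|/r = (8.99×10⁹ N·m²/C²)(8.47×10⁻⁶)(6.27×10⁻⁶)/(0.514) = 0.929 J.

0.929 J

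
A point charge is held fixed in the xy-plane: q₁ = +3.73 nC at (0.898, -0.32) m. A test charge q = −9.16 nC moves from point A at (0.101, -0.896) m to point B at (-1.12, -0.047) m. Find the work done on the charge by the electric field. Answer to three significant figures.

The work done by the electric force is W_field = −ΔU = −q(V_B − V_A) = q(V_A − V_B).
At A: distance to the source charge is 0.983 m; V_A = kq₁/r = 34.1 V.
At B: distance to the source charge is 2.04 m; V_B = kq₁/r = 16.5 V.
ΔV = V_B − V_A = -17.6 V.
W_field = −qΔV = −(-9.16×10⁻⁹ C)(-17.6 V) = -1.62×10⁻⁷ J.

-1.62×10⁻⁷ J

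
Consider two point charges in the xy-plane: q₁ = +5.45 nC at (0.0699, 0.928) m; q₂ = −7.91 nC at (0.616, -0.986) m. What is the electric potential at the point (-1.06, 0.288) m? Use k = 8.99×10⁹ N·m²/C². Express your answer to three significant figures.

Electric potential is a scalar, so the contributions from each charge add algebraically: V = Σ kqᵢ/rᵢ.
Distances from the field point to each charge: r₁ = 1.30 m, r₂ = 2.11 m.
V = k[(5.45×10⁻⁹)/(1.30) + (-7.91×10⁻⁹)/(2.11)] = 3.95 V.

3.95 V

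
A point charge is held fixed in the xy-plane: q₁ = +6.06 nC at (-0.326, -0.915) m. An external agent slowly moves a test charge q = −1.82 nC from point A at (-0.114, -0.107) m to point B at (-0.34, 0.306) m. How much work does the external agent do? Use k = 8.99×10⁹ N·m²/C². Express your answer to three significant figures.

For quasistatic motion the external work equals the change in potential energy: W_ext = qΔV = q(V_B − V_A).
At A: distance to the source charge is 0.835 m; V_A = kq₁/r = 65.2 V.
At B: distance to the source charge is 1.22 m; V_B = kq₁/r = 44.6 V.
ΔV = V_B − V_A = -20.6 V.
W_ext = qΔV = (-1.82×10⁻⁹ C)(-20.6 V) = 3.75×10⁻⁸ J.

3.75×10⁻⁸ J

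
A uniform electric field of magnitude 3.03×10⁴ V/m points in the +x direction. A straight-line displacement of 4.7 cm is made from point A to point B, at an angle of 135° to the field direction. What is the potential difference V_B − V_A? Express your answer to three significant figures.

Only the component of displacement along E changes the potential: ΔV = −E·d·cosθ.
ΔV = −(3.03×10⁴ V/m)(0.0470 m)cos135° = 1010 V.

1010 V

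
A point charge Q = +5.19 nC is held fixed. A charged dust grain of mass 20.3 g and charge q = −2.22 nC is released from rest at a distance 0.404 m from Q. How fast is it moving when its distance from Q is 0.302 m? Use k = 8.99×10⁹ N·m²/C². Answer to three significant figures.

2.92×10⁻³ m/s

Only the electrostatic force acts, so mechanical energy is conserved: ½mv² = U₁ − U₂ = kQq(1/r₁ − 1/r₂).
U₁ − U₂ = (8.99×10⁹ N·m²/C²)(5.19×10⁻⁹ C)(-2.22×10⁻⁹ C)(1/0.404 − 1/0.302) = 8.66×10⁻⁸ J.
v = √(2·8.66×10⁻⁸/0.0203) = 2.92×10⁻³ m/s.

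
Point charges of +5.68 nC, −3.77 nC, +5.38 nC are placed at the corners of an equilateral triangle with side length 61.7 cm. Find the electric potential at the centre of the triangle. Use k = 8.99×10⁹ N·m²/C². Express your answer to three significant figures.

184 V

The total potential is the scalar sum of each charge's contribution, V = Σ kqᵢ/rᵢ.
The distance from each vertex to the centroid is a/√3 = 0.356 m.
V = k[(5.68×10⁻⁹)/(0.356) + (-3.77×10⁻⁹)/(0.356) + (5.38×10⁻⁹)/(0.356)] = 184 V.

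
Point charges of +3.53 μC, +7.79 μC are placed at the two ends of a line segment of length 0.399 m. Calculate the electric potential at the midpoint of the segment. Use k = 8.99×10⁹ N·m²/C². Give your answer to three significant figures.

The total potential is the scalar sum of each charge's contribution, V = Σ kqᵢ/rᵢ.
Each charge is 0.200 m from the midpoint.
V = k[(3.53×10⁻⁶)/(0.200) + (7.79×10⁻⁶)/(0.200)] = 5.10×10⁵ V.

5.10×10⁵ V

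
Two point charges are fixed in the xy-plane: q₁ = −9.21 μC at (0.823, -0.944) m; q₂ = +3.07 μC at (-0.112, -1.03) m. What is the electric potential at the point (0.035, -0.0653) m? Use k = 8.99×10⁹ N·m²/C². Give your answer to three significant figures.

The total potential is the scalar sum of each charge's contribution, V = Σ kqᵢ/rᵢ.
Distances from the field point to each charge: r₁ = 1.18 m, r₂ = 0.976 m.
V = k[(-9.21×10⁻⁶)/(1.18) + (3.07×10⁻⁶)/(0.976)] = -4.19×10⁴ V.

-4.19×10⁴ V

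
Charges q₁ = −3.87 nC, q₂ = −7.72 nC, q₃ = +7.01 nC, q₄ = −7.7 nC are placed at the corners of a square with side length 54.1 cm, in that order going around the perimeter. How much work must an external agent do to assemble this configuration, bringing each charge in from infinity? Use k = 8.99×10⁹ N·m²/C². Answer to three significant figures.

-4.25×10⁻⁷ J

The work to assemble the configuration equals its total potential energy, U = Σ kqᵢqⱼ/rᵢⱼ over all pairs.
The four side pairs have separation 0.541 m and the two diagonal pairs 0.765 m.
Summing all 6 pair terms gives U = -4.25×10⁻⁷ J.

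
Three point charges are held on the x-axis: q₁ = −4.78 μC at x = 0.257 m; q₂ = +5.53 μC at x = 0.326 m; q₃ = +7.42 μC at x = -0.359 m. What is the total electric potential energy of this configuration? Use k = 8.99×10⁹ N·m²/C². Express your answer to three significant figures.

-3.42 J

The assembly work is the sum of pairwise potential energies, U = Σ_{i<j} kqᵢqⱼ/rᵢⱼ.
Pair separations: r₁₂ = 0.0690 m, r₁₃ = 0.616 m, r₂₃ = 0.685 m.
U = (-3.44) + (-0.518) + (0.539) = -3.42 J.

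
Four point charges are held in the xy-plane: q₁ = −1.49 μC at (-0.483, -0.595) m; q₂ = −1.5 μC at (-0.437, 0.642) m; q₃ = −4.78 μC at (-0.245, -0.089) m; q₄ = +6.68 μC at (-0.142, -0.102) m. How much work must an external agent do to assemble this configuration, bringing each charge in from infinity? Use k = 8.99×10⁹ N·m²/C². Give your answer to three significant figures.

The assembly work is the sum of pairwise potential energies, U = Σ_{i<j} kqᵢqⱼ/rᵢⱼ.
Pair separations: r₁₂ = 1.24 m, r₁₃ = 0.559 m, r₁₄ = 0.599 m, r₂₃ = 0.756 m, r₂₄ = 0.800 m, r₃₄ = 0.104 m.
Summing all 6 pair terms gives U = -2.81 J.

-2.81 J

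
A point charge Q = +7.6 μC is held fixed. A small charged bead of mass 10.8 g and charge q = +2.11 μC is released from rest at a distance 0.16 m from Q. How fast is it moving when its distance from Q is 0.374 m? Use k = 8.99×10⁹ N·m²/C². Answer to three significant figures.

Only the electrostatic force acts, so mechanical energy is conserved: ½mv² = U₁ − U₂ = kQq(1/r₁ − 1/r₂).
U₁ − U₂ = (8.99×10⁹ N·m²/C²)(7.60×10⁻⁶ C)(2.11×10⁻⁶ C)(1/0.160 − 1/0.374) = 0.516 J.
v = √(2·0.516/0.0108) = 9.77 m/s.

9.77 m/s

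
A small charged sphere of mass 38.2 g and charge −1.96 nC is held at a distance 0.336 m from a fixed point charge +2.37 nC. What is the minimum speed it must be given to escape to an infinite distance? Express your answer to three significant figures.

To just escape, total mechanical energy must reach zero at infinity: ½mv²_min + U = 0, so ½mv²_min = −U = |kQq|/r.
|U| = |kQq|/r = (8.99×10⁹ N·m²/C²)(2.37×10⁻⁹)(1.96×10⁻⁹)/(0.336) = 1.24×10⁻⁷ J.
v_min = √(2|U|/m) = √(2·1.24×10⁻⁷/0.0382) = 2.55×10⁻³ m/s.

2.55×10⁻³ m/s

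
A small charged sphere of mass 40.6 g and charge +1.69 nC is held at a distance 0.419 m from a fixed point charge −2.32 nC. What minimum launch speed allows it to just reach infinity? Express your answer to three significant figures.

To just escape, total mechanical energy must reach zero at infinity: ½mv²_min + U = 0, so ½mv²_min = −U = |kQq|/r.
|U| = |kQq|/r = (8.99×10⁹ N·m²/C²)(2.32×10⁻⁹)(1.69×10⁻⁹)/(0.419) = 8.41×10⁻⁸ J.
v_min = √(2|U|/m) = √(2·8.41×10⁻⁸/0.0406) = 2.04×10⁻³ m/s.

2.04×10⁻³ m/s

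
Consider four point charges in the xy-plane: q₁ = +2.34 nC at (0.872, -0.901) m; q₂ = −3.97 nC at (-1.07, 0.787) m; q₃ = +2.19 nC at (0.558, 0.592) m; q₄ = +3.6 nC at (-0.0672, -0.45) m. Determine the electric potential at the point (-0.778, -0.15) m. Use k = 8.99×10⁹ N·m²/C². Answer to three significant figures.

30.1 V

The total potential is the scalar sum of each charge's contribution, V = Σ kqᵢ/rᵢ.
Distances from the field point to each charge: r₁ = 1.81 m, r₂ = 0.981 m, r₃ = 1.53 m, r₄ = 0.772 m.
V = k[(2.34×10⁻⁹)/(1.81) + (-3.97×10⁻⁹)/(0.981) + (2.19×10⁻⁹)/(1.53) + (3.60×10⁻⁹)/(0.772)] = 30.1 V.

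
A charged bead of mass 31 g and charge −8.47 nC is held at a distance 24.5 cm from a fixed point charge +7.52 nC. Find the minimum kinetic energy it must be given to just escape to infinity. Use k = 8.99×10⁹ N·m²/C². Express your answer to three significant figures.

To just escape, total mechanical energy must reach zero at infinity: ½mv²_min + U = 0, so ½mv²_min = −U = |kQq|/r.
|U| = |kQq|/r = (8.99×10⁹ N·m²/C²)(7.52×10⁻⁹)(8.47×10⁻⁹)/(0.245) = 2.34×10⁻⁶ J.

2.34×10⁻⁶ J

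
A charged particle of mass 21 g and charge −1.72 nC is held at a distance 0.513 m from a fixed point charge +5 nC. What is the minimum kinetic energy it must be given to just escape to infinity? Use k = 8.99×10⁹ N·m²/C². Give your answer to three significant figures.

To just escape, total mechanical energy must reach zero at infinity: ½mv²_min + U = 0, so ½mv²_min = −U = |kQq|/r.
|U| = |kQq|/r = (8.99×10⁹ N·m²/C²)(5.00×10⁻⁹)(1.72×10⁻⁹)/(0.513) = 1.51×10⁻⁷ J.

1.51×10⁻⁷ J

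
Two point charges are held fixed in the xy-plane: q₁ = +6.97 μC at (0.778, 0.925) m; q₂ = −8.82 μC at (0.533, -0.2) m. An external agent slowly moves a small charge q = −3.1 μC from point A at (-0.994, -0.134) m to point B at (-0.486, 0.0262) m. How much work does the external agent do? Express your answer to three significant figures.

For quasistatic motion the external work equals the change in potential energy: W_ext = qΔV = q(V_B − V_A).
At A: distances to the source charges are 2.06 m, 1.53 m; V_A = Σ kqᵢ/rᵢ = -2.15×10⁴ V.
At B: distances to the source charges are 1.55 m, 1.04 m; V_B = Σ kqᵢ/rᵢ = -3.56×10⁴ V.
ΔV = V_B − V_A = -1.40×10⁴ V.
W_ext = qΔV = (-3.10×10⁻⁶ C)(-1.40×10⁴ V) = 0.0435 J.

0.0435 J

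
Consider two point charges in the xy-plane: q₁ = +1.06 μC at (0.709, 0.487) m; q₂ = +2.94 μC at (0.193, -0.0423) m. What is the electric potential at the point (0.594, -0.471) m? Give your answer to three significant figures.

The total potential is the scalar sum of each charge's contribution, V = Σ kqᵢ/rᵢ.
Distances from the field point to each charge: r₁ = 0.965 m, r₂ = 0.587 m.
V = k[(1.06×10⁻⁶)/(0.965) + (2.94×10⁻⁶)/(0.587)] = 5.49×10⁴ V.

5.49×10⁴ V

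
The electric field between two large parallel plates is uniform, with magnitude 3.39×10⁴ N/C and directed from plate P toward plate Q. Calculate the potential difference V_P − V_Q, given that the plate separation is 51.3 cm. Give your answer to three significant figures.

1.74×10⁴ V

In a uniform field, potential decreases in the direction of E: ΔV = −E·d for a displacement d parallel to E.
Going from Q to P is a displacement of 51.3 cm opposite to the field, so V_P − V_Q = +Ed = 1.74×10⁴ V.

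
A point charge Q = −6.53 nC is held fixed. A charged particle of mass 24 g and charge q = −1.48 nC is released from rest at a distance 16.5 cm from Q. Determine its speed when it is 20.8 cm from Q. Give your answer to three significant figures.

3.01×10⁻³ m/s

Only the electrostatic force acts, so mechanical energy is conserved: ½mv² = U₁ − U₂ = kQq(1/r₁ − 1/r₂).
U₁ − U₂ = (8.99×10⁹ N·m²/C²)(-6.53×10⁻⁹ C)(-1.48×10⁻⁹ C)(1/0.165 − 1/0.208) = 1.09×10⁻⁷ J.
v = √(2·1.09×10⁻⁷/0.0240) = 3.01×10⁻³ m/s.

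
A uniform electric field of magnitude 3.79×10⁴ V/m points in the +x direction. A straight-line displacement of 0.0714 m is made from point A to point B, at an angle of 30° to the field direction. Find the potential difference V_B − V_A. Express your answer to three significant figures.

-2340 V

Only the component of displacement along E changes the potential: ΔV = −E·d·cosθ.
ΔV = −(3.79×10⁴ V/m)(0.0714 m)cos30° = -2340 V.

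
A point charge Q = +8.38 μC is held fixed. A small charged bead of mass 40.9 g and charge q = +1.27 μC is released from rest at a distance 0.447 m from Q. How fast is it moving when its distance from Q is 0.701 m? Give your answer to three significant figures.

1.95 m/s

Only the electrostatic force acts, so mechanical energy is conserved: ½mv² = U₁ − U₂ = kQq(1/r₁ − 1/r₂).
U₁ − U₂ = (8.99×10⁹ N·m²/C²)(8.38×10⁻⁶ C)(1.27×10⁻⁶ C)(1/0.447 − 1/0.701) = 0.0776 J.
v = √(2·0.0776/0.0409) = 1.95 m/s.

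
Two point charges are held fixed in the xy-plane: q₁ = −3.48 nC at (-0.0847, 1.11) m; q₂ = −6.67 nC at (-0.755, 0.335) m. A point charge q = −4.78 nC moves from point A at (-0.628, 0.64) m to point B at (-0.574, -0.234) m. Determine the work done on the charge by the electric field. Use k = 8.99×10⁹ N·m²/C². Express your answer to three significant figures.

4.91×10⁻⁷ J

The work done by the electric force is W_field = −ΔU = −q(V_B − V_A) = q(V_A − V_B).
At A: distances to the source charges are 0.718 m, 0.330 m; V_A = Σ kqᵢ/rᵢ = -225 V.
At B: distances to the source charges are 1.43 m, 0.597 m; V_B = Σ kqᵢ/rᵢ = -122 V.
ΔV = V_B − V_A = 103 V.
W_field = −qΔV = −(-4.78×10⁻⁹ C)(103 V) = 4.91×10⁻⁷ J.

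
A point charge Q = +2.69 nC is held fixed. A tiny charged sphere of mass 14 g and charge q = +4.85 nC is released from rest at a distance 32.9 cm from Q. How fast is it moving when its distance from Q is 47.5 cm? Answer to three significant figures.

3.96×10⁻³ m/s

Only the electrostatic force acts, so mechanical energy is conserved: ½mv² = U₁ − U₂ = kQq(1/r₁ − 1/r₂).
U₁ − U₂ = (8.99×10⁹ N·m²/C²)(2.69×10⁻⁹ C)(4.85×10⁻⁹ C)(1/0.329 − 1/0.475) = 1.10×10⁻⁷ J.
v = √(2·1.10×10⁻⁷/0.0140) = 3.96×10⁻³ m/s.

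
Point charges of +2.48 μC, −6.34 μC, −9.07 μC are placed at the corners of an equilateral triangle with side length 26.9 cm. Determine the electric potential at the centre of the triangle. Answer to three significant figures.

-7.48×10⁵ V

The total potential is the scalar sum of each charge's contribution, V = Σ kqᵢ/rᵢ.
The distance from each vertex to the centroid is a/√3 = 0.155 m.
V = k[(2.48×10⁻⁶)/(0.155) + (-6.34×10⁻⁶)/(0.155) + (-9.07×10⁻⁶)/(0.155)] = -7.48×10⁵ V.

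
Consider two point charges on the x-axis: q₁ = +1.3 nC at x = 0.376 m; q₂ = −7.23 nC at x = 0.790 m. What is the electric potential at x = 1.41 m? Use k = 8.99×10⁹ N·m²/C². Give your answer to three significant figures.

Electric potential is a scalar, so the contributions from each charge add algebraically: V = Σ kqᵢ/rᵢ.
Distances from the field point to each charge: r₁ = 1.03 m, r₂ = 0.620 m.
V = k[(1.30×10⁻⁹)/(1.03) + (-7.23×10⁻⁹)/(0.620)] = -93.5 V.

-93.5 V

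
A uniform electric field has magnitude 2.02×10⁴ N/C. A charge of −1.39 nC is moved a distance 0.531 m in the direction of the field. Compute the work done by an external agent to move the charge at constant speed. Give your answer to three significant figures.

The potential change for a displacement 0.531 m in the direction of the field is ΔV = −Ed = -1.07×10⁴ V.
W_ext = qΔV = 1.49×10⁻⁵ J.

1.49×10⁻⁵ J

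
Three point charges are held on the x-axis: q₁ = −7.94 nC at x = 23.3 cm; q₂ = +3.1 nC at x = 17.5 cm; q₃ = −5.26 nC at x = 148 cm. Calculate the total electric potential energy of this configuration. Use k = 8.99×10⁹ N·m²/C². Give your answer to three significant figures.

-3.63×10⁻⁶ J

The work to assemble the configuration equals its total potential energy, U = Σ kqᵢqⱼ/rᵢⱼ over all pairs.
Pair separations: r₁₂ = 0.0580 m, r₁₃ = 1.25 m, r₂₃ = 1.30 m.
U = (-3.82×10⁻⁶) + (3.01×10⁻⁷) + (-1.12×10⁻⁷) = -3.63×10⁻⁶ J.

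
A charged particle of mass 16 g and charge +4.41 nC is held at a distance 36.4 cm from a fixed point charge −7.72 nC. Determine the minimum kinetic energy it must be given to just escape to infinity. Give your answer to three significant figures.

8.41×10⁻⁷ J

To just escape, total mechanical energy must reach zero at infinity: ½mv²_min + U = 0, so ½mv²_min = −U = |kQq|/r.
|U| = |kQq|/r = (8.99×10⁹ N·m²/C²)(7.72×10⁻⁹)(4.41×10⁻⁹)/(0.364) = 8.41×10⁻⁷ J.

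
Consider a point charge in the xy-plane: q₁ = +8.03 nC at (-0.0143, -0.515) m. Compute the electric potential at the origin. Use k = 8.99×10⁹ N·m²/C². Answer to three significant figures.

140 V

The total potential is the scalar sum of each charge's contribution, V = Σ kqᵢ/rᵢ.
Distances from the field point to each charge: r₁ = 0.515 m.
V = k[(8.03×10⁻⁹)/(0.515)] = 140 V.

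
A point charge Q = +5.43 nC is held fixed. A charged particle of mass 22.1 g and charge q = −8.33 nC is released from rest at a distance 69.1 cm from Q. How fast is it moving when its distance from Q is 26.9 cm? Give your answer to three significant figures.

9.14×10⁻³ m/s

Only the electrostatic force acts, so mechanical energy is conserved: ½mv² = U₁ − U₂ = kQq(1/r₁ − 1/r₂).
U₁ − U₂ = (8.99×10⁹ N·m²/C²)(5.43×10⁻⁹ C)(-8.33×10⁻⁹ C)(1/0.691 − 1/0.269) = 9.23×10⁻⁷ J.
v = √(2·9.23×10⁻⁷/0.0221) = 9.14×10⁻³ m/s.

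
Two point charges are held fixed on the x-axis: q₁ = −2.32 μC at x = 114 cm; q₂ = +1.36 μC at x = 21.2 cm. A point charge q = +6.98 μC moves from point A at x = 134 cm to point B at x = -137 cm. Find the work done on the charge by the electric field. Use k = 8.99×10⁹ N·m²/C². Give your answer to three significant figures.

The work done by the electric force is W_field = −ΔU = −q(V_B − V_A) = q(V_A − V_B).
At A: distances to the source charges are 0.200 m, 1.13 m; V_A = Σ kqᵢ/rᵢ = -9.34×10⁴ V.
At B: distances to the source charges are 2.51 m, 1.58 m; V_B = Σ kqᵢ/rᵢ = -581 V.
ΔV = V_B − V_A = 9.29×10⁴ V.
W_field = −qΔV = −(6.98×10⁻⁶ C)(9.29×10⁴ V) = -0.648 J.

-0.648 J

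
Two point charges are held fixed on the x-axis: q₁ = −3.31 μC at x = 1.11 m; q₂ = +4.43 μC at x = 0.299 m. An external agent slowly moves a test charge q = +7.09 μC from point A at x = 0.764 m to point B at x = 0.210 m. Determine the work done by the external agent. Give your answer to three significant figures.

2.94 J

For quasistatic motion the external work equals the change in potential energy: W_ext = qΔV = q(V_B − V_A).
At A: distances to the source charges are 0.346 m, 0.465 m; V_A = Σ kqᵢ/rᵢ = -356 V.
At B: distances to the source charges are 0.900 m, 0.0890 m; V_B = Σ kqᵢ/rᵢ = 4.14×10⁵ V.
ΔV = V_B − V_A = 4.15×10⁵ V.
W_ext = qΔV = (7.09×10⁻⁶ C)(4.15×10⁵ V) = 2.94 J.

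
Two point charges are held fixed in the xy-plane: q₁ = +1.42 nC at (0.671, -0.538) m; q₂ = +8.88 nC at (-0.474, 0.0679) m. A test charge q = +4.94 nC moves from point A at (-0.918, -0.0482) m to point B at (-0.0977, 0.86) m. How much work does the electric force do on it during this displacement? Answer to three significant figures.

4.08×10⁻⁷ J

The work done by the electric force is W_field = −ΔU = −q(V_B − V_A) = q(V_A − V_B).
At A: distances to the source charges are 1.66 m, 0.459 m; V_A = Σ kqᵢ/rᵢ = 182 V.
At B: distances to the source charges are 1.60 m, 0.877 m; V_B = Σ kqᵢ/rᵢ = 99.0 V.
ΔV = V_B − V_A = -82.6 V.
W_field = −qΔV = −(4.94×10⁻⁹ C)(-82.6 V) = 4.08×10⁻⁷ J.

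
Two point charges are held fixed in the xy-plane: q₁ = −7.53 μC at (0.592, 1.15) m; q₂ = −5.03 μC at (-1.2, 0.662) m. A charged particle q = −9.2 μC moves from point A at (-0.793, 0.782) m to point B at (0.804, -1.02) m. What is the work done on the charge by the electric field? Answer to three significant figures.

0.970 J

The work done by the electric force is W_field = −ΔU = −q(V_B − V_A) = q(V_A − V_B).
At A: distances to the source charges are 1.43 m, 0.424 m; V_A = Σ kqᵢ/rᵢ = -1.54×10⁵ V.
At B: distances to the source charges are 2.18 m, 2.62 m; V_B = Σ kqᵢ/rᵢ = -4.83×10⁴ V.
ΔV = V_B − V_A = 1.05×10⁵ V.
W_field = −qΔV = −(-9.20×10⁻⁶ C)(1.05×10⁵ V) = 0.970 J.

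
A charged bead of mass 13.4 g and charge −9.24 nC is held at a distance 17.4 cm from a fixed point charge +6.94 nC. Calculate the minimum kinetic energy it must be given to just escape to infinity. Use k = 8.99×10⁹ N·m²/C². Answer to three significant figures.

3.31×10⁻⁶ J

To just escape, total mechanical energy must reach zero at infinity: ½mv²_min + U = 0, so ½mv²_min = −U = |kQq|/r.
|U| = |kQq|/r = (8.99×10⁹ N·m²/C²)(6.94×10⁻⁹)(9.24×10⁻⁹)/(0.174) = 3.31×10⁻⁶ J.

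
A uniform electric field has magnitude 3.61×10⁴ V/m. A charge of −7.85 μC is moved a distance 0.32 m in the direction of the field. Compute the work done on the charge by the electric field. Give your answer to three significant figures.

-0.0907 J

The potential change for a displacement 0.32 m in the direction of the field is ΔV = −Ed = -1.16×10⁴ V.
W_field = −qΔV = -0.0907 J.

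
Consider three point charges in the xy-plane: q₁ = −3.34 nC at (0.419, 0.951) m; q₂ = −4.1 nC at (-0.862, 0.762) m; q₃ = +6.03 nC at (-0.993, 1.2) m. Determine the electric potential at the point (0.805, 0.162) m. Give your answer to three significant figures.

-28.9 V

Electric potential is a scalar, so the contributions from each charge add algebraically: V = Σ kqᵢ/rᵢ.
Distances from the field point to each charge: r₁ = 0.878 m, r₂ = 1.77 m, r₃ = 2.08 m.
V = k[(-3.34×10⁻⁹)/(0.878) + (-4.10×10⁻⁹)/(1.77) + (6.03×10⁻⁹)/(2.08)] = -28.9 V.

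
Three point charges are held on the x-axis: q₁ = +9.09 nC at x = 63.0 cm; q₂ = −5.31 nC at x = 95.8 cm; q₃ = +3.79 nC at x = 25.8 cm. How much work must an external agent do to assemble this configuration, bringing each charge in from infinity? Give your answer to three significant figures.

-7.49×10⁻⁷ J

The assembly work is the sum of pairwise potential energies, U = Σ_{i<j} kqᵢqⱼ/rᵢⱼ.
Pair separations: r₁₂ = 0.328 m, r₁₃ = 0.372 m, r₂₃ = 0.700 m.
U = (-1.32×10⁻⁶) + (8.33×10⁻⁷) + (-2.58×10⁻⁷) = -7.49×10⁻⁷ J.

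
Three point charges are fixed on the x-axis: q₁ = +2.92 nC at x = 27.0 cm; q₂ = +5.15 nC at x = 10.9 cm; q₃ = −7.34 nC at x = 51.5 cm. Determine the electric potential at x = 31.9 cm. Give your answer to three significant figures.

Electric potential is a scalar, so the contributions from each charge add algebraically: V = Σ kqᵢ/rᵢ.
Distances from the field point to each charge: r₁ = 0.0490 m, r₂ = 0.210 m, r₃ = 0.196 m.
V = k[(2.92×10⁻⁹)/(0.0490) + (5.15×10⁻⁹)/(0.210) + (-7.34×10⁻⁹)/(0.196)] = 420 V.

420 V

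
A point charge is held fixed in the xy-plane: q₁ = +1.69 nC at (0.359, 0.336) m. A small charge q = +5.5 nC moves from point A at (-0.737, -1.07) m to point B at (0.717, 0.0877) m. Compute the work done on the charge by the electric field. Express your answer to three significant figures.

The work done by the electric force is W_field = −ΔU = −q(V_B − V_A) = q(V_A − V_B).
At A: distance to the source charge is 1.78 m; V_A = kq₁/r = 8.52 V.
At B: distance to the source charge is 0.436 m; V_B = kq₁/r = 34.9 V.
ΔV = V_B − V_A = 26.3 V.
W_field = −qΔV = −(5.50×10⁻⁹ C)(26.3 V) = -1.45×10⁻⁷ J.

-1.45×10⁻⁷ J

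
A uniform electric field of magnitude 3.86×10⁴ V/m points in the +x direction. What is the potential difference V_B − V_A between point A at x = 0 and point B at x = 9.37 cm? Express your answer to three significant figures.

In a uniform field, potential decreases in the direction of E: V_B − V_A = −E·Δx.
V_B − V_A = −(3.86×10⁴ V/m)(0.0937 m) = -3620 V.

-3620 V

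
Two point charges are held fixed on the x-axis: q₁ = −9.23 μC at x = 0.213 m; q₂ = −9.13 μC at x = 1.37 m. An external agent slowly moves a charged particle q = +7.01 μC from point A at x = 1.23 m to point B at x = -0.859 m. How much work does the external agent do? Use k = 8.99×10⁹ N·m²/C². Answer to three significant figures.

For quasistatic motion the external work equals the change in potential energy: W_ext = qΔV = q(V_B − V_A).
At A: distances to the source charges are 1.02 m, 0.140 m; V_A = Σ kqᵢ/rᵢ = -6.68×10⁵ V.
At B: distances to the source charges are 1.07 m, 2.23 m; V_B = Σ kqᵢ/rᵢ = -1.14×10⁵ V.
ΔV = V_B − V_A = 5.54×10⁵ V.
W_ext = qΔV = (7.01×10⁻⁶ C)(5.54×10⁵ V) = 3.88 J.

3.88 J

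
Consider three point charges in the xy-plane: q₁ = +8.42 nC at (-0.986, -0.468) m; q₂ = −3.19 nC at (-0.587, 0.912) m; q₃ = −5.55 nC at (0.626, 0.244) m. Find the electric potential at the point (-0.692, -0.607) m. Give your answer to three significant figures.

182 V

Electric potential is a scalar, so the contributions from each charge add algebraically: V = Σ kqᵢ/rᵢ.
Distances from the field point to each charge: r₁ = 0.325 m, r₂ = 1.52 m, r₃ = 1.57 m.
V = k[(8.42×10⁻⁹)/(0.325) + (-3.19×10⁻⁹)/(1.52) + (-5.55×10⁻⁹)/(1.57)] = 182 V.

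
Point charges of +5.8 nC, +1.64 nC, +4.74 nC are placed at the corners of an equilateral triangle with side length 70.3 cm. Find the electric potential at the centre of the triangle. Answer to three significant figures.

Electric potential is a scalar, so the contributions from each charge add algebraically: V = Σ kqᵢ/rᵢ.
The distance from each vertex to the centroid is a/√3 = 0.406 m.
V = k[(5.80×10⁻⁹)/(0.406) + (1.64×10⁻⁹)/(0.406) + (4.74×10⁻⁹)/(0.406)] = 270 V.

270 V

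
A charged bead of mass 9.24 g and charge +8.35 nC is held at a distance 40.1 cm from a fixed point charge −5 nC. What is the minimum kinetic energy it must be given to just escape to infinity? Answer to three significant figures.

To just escape, total mechanical energy must reach zero at infinity: ½mv²_min + U = 0, so ½mv²_min = −U = |kQq|/r.
|U| = |kQq|/r = (8.99×10⁹ N·m²/C²)(5.00×10⁻⁹)(8.35×10⁻⁹)/(0.401) = 9.36×10⁻⁷ J.

9.36×10⁻⁷ J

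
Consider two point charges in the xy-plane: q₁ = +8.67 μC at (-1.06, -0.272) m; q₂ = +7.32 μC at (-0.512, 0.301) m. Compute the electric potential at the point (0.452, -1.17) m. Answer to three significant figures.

Electric potential is a scalar, so the contributions from each charge add algebraically: V = Σ kqᵢ/rᵢ.
Distances from the field point to each charge: r₁ = 1.76 m, r₂ = 1.76 m.
V = k[(8.67×10⁻⁶)/(1.76) + (7.32×10⁻⁶)/(1.76)] = 8.17×10⁴ V.

8.17×10⁴ V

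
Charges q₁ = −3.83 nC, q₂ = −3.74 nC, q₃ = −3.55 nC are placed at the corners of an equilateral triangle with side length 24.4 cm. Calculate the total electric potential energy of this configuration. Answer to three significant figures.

The work to assemble the configuration equals its total potential energy, U = Σ kqᵢqⱼ/rᵢⱼ over all pairs.
All three pair separations equal the side length, 0.244 m.
U = (5.28×10⁻⁷) + (5.01×10⁻⁷) + (4.89×10⁻⁷) = 1.52×10⁻⁶ J.

1.52×10⁻⁶ J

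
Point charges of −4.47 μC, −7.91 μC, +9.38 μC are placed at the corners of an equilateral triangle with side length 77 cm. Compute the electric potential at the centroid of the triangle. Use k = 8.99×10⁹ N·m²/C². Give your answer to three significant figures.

The total potential is the scalar sum of each charge's contribution, V = Σ kqᵢ/rᵢ.
The distance from each vertex to the centroid is a/√3 = 0.445 m.
V = k[(-4.47×10⁻⁶)/(0.445) + (-7.91×10⁻⁶)/(0.445) + (9.38×10⁻⁶)/(0.445)] = -6.07×10⁴ V.

-6.07×10⁴ V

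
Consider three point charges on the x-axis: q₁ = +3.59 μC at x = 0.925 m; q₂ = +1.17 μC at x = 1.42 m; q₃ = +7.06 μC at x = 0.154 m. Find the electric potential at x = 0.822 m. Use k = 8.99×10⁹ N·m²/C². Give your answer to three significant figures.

4.26×10⁵ V

Electric potential is a scalar, so the contributions from each charge add algebraically: V = Σ kqᵢ/rᵢ.
Distances from the field point to each charge: r₁ = 0.103 m, r₂ = 0.598 m, r₃ = 0.668 m.
V = k[(3.59×10⁻⁶)/(0.103) + (1.17×10⁻⁶)/(0.598) + (7.06×10⁻⁶)/(0.668)] = 4.26×10⁵ V.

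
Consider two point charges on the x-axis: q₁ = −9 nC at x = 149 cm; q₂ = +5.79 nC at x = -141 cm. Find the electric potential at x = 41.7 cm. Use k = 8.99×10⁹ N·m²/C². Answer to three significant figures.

-46.9 V

The total potential is the scalar sum of each charge's contribution, V = Σ kqᵢ/rᵢ.
Distances from the field point to each charge: r₁ = 1.07 m, r₂ = 1.83 m.
V = k[(-9.00×10⁻⁹)/(1.07) + (5.79×10⁻⁹)/(1.83)] = -46.9 V.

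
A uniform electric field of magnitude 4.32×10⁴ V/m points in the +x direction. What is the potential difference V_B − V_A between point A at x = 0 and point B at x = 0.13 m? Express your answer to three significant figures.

-5620 V

In a uniform field, potential decreases in the direction of E: V_B − V_A = −E·Δx.
V_B − V_A = −(4.32×10⁴ V/m)(0.130 m) = -5620 V.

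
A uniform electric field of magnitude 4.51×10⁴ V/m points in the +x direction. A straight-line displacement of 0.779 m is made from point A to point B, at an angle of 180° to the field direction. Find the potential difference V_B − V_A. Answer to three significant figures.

3.51×10⁴ V

Only the component of displacement along E changes the potential: ΔV = −E·d·cosθ.
ΔV = −(4.51×10⁴ V/m)(0.779 m)cos180° = 3.51×10⁴ V.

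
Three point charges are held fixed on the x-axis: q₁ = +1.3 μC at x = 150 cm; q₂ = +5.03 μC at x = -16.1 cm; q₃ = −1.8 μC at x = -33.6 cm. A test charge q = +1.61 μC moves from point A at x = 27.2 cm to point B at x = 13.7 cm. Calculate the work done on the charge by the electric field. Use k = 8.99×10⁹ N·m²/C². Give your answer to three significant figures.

-0.0624 J

The work done by the electric force is W_field = −ΔU = −q(V_B − V_A) = q(V_A − V_B).
At A: distances to the source charges are 1.23 m, 0.433 m, 0.608 m; V_A = Σ kqᵢ/rᵢ = 8.73×10⁴ V.
At B: distances to the source charges are 1.36 m, 0.298 m, 0.473 m; V_B = Σ kqᵢ/rᵢ = 1.26×10⁵ V.
ΔV = V_B − V_A = 3.88×10⁴ V.
W_field = −qΔV = −(1.61×10⁻⁶ C)(3.88×10⁴ V) = -0.0624 J.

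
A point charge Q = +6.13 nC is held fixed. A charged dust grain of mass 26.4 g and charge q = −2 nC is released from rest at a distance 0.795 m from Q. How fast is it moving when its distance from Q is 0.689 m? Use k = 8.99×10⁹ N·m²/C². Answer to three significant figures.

Only the electrostatic force acts, so mechanical energy is conserved: ½mv² = U₁ − U₂ = kQq(1/r₁ − 1/r₂).
U₁ − U₂ = (8.99×10⁹ N·m²/C²)(6.13×10⁻⁹ C)(-2.00×10⁻⁹ C)(1/0.795 − 1/0.689) = 2.13×10⁻⁸ J.
v = √(2·2.13×10⁻⁸/0.0264) = 1.27×10⁻³ m/s.

1.27×10⁻³ m/s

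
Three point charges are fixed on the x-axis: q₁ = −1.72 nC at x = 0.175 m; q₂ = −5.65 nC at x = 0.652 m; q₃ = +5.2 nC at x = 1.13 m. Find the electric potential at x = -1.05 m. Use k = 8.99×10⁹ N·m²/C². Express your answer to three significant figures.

Electric potential is a scalar, so the contributions from each charge add algebraically: V = Σ kqᵢ/rᵢ.
Distances from the field point to each charge: r₁ = 1.23 m, r₂ = 1.70 m, r₃ = 2.18 m.
V = k[(-1.72×10⁻⁹)/(1.23) + (-5.65×10⁻⁹)/(1.70) + (5.20×10⁻⁹)/(2.18)] = -21.0 V.

-21.0 V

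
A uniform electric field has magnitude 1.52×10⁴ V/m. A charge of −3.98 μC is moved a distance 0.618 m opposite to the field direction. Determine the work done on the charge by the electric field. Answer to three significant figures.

The potential change for a displacement 0.618 m opposite to the field direction is ΔV = +Ed = 9390 V.
W_field = −qΔV = 0.0374 J.

0.0374 J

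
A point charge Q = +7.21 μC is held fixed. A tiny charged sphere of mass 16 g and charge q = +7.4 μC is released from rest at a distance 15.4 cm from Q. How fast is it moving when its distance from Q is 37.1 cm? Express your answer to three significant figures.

15.1 m/s

Only the electrostatic force acts, so mechanical energy is conserved: ½mv² = U₁ − U₂ = kQq(1/r₁ − 1/r₂).
U₁ − U₂ = (8.99×10⁹ N·m²/C²)(7.21×10⁻⁶ C)(7.40×10⁻⁶ C)(1/0.154 − 1/0.371) = 1.82 J.
v = √(2·1.82/0.0160) = 15.1 m/s.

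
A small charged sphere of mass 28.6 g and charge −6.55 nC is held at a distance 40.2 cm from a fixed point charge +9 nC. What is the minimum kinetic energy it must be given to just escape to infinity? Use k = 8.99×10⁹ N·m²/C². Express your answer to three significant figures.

1.32×10⁻⁶ J

To just escape, total mechanical energy must reach zero at infinity: ½mv²_min + U = 0, so ½mv²_min = −U = |kQq|/r.
|U| = |kQq|/r = (8.99×10⁹ N·m²/C²)(9.00×10⁻⁹)(6.55×10⁻⁹)/(0.402) = 1.32×10⁻⁶ J.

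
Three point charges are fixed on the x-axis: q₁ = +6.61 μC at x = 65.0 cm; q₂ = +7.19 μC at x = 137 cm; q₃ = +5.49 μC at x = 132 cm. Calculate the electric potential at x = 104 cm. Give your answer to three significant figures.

The total potential is the scalar sum of each charge's contribution, V = Σ kqᵢ/rᵢ.
Distances from the field point to each charge: r₁ = 0.390 m, r₂ = 0.330 m, r₃ = 0.280 m.
V = k[(6.61×10⁻⁶)/(0.390) + (7.19×10⁻⁶)/(0.330) + (5.49×10⁻⁶)/(0.280)] = 5.25×10⁵ V.

5.25×10⁵ V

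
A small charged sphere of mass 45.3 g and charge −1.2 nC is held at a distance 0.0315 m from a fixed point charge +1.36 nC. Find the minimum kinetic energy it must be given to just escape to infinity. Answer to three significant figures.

4.66×10⁻⁷ J

To just escape, total mechanical energy must reach zero at infinity: ½mv²_min + U = 0, so ½mv²_min = −U = |kQq|/r.
|U| = |kQq|/r = (8.99×10⁹ N·m²/C²)(1.36×10⁻⁹)(1.20×10⁻⁹)/(0.0315) = 4.66×10⁻⁷ J.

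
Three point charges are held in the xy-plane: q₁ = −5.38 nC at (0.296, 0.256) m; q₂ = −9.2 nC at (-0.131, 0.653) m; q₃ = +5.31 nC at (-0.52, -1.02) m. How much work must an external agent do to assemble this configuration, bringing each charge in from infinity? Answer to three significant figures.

The assembly work is the sum of pairwise potential energies, U = Σ_{i<j} kqᵢqⱼ/rᵢⱼ.
Pair separations: r₁₂ = 0.583 m, r₁₃ = 1.51 m, r₂₃ = 1.72 m.
U = (7.63×10⁻⁷) + (-1.70×10⁻⁷) + (-2.56×10⁻⁷) = 3.38×10⁻⁷ J.

3.38×10⁻⁷ J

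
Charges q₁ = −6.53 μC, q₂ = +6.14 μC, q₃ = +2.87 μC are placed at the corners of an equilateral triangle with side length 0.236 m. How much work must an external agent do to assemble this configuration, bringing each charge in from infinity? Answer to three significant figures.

The assembly work is the sum of pairwise potential energies, U = Σ_{i<j} kqᵢqⱼ/rᵢⱼ.
All three pair separations equal the side length, 0.236 m.
U = (-1.53) + (-0.714) + (0.671) = -1.57 J.

-1.57 J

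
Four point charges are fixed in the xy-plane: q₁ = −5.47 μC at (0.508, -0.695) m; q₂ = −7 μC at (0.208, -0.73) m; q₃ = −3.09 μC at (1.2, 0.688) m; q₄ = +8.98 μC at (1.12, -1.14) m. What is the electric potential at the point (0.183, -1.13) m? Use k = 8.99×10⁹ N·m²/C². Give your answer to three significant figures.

-1.75×10⁵ V

The total potential is the scalar sum of each charge's contribution, V = Σ kqᵢ/rᵢ.
Distances from the field point to each charge: r₁ = 0.543 m, r₂ = 0.401 m, r₃ = 2.08 m, r₄ = 0.937 m.
V = k[(-5.47×10⁻⁶)/(0.543) + (-7.00×10⁻⁶)/(0.401) + (-3.09×10⁻⁶)/(2.08) + (8.98×10⁻⁶)/(0.937)] = -1.75×10⁵ V.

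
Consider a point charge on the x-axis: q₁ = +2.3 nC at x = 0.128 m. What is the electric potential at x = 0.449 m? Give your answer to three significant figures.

64.4 V

Electric potential is a scalar, so the contributions from each charge add algebraically: V = Σ kqᵢ/rᵢ.
V = k[(2.30×10⁻⁹)/(0.321)] = 64.4 V.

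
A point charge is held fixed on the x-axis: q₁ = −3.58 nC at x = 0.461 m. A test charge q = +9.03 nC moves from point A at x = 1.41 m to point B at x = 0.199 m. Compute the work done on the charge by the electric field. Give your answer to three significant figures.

The work done by the electric force is W_field = −ΔU = −q(V_B − V_A) = q(V_A − V_B).
At A: distance to the source charge is 0.949 m; V_A = kq₁/r = -33.9 V.
At B: distance to the source charge is 0.262 m; V_B = kq₁/r = -123 V.
ΔV = V_B − V_A = -88.9 V.
W_field = −qΔV = −(9.03×10⁻⁹ C)(-88.9 V) = 8.03×10⁻⁷ J.

8.03×10⁻⁷ J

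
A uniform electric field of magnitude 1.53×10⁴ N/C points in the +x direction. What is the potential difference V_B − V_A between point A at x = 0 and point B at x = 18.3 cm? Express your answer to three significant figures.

-2800 V

In a uniform field, potential decreases in the direction of E: V_B − V_A = −E·Δx.
V_B − V_A = −(1.53×10⁴ V/m)(0.183 m) = -2800 V.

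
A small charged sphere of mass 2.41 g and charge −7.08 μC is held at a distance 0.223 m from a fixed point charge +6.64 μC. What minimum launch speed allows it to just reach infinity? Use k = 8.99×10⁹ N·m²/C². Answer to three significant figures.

To just escape, total mechanical energy must reach zero at infinity: ½mv²_min + U = 0, so ½mv²_min = −U = |kQq|/r.
|U| = |kQq|/r = (8.99×10⁹ N·m²/C²)(6.64×10⁻⁶)(7.08×10⁻⁶)/(0.223) = 1.90 J.
v_min = √(2|U|/m) = √(2·1.90/2.41×10⁻³) = 39.7 m/s.

39.7 m/s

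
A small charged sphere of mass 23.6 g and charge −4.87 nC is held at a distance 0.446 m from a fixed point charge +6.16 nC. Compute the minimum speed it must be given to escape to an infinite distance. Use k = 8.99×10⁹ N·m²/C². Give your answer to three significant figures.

To just escape, total mechanical energy must reach zero at infinity: ½mv²_min + U = 0, so ½mv²_min = −U = |kQq|/r.
|U| = |kQq|/r = (8.99×10⁹ N·m²/C²)(6.16×10⁻⁹)(4.87×10⁻⁹)/(0.446) = 6.05×10⁻⁷ J.
v_min = √(2|U|/m) = √(2·6.05×10⁻⁷/0.0236) = 7.16×10⁻³ m/s.

7.16×10⁻³ m/s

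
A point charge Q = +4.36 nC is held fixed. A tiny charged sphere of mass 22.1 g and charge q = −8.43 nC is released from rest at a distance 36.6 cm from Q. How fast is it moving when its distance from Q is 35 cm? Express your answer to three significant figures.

Only the electrostatic force acts, so mechanical energy is conserved: ½mv² = U₁ − U₂ = kQq(1/r₁ − 1/r₂).
U₁ − U₂ = (8.99×10⁹ N·m²/C²)(4.36×10⁻⁹ C)(-8.43×10⁻⁹ C)(1/0.366 − 1/0.350) = 4.13×10⁻⁸ J.
v = √(2·4.13×10⁻⁸/0.0221) = 1.93×10⁻³ m/s.

1.93×10⁻³ m/s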